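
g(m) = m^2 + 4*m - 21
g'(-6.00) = -8.00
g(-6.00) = -9.00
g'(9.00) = 22.00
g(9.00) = 96.00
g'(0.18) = 4.36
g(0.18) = -20.25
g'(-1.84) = 0.32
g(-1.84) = -24.97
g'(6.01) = 16.02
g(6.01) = 39.16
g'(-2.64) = -1.28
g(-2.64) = -24.59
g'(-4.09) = -4.18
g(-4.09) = -20.63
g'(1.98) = 7.96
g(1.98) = -9.16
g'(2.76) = 9.52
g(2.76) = -2.34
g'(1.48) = 6.96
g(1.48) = -12.89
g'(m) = 2*m + 4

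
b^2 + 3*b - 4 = (b - 1)*(b + 4)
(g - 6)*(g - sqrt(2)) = g^2 - 6*g - sqrt(2)*g + 6*sqrt(2)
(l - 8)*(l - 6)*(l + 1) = l^3 - 13*l^2 + 34*l + 48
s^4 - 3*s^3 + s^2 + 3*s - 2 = (s - 2)*(s - 1)^2*(s + 1)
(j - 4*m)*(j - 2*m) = j^2 - 6*j*m + 8*m^2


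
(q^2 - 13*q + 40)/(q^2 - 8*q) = (q - 5)/q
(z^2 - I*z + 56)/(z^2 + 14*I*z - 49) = (z - 8*I)/(z + 7*I)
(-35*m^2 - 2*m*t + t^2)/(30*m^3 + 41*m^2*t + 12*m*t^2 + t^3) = (-7*m + t)/(6*m^2 + 7*m*t + t^2)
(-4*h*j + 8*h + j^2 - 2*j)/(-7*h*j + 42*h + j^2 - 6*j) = (4*h*j - 8*h - j^2 + 2*j)/(7*h*j - 42*h - j^2 + 6*j)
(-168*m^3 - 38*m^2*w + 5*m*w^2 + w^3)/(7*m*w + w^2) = -24*m^2/w - 2*m + w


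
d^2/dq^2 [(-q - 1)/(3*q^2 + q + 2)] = 2*(-(q + 1)*(6*q + 1)^2 + (9*q + 4)*(3*q^2 + q + 2))/(3*q^2 + q + 2)^3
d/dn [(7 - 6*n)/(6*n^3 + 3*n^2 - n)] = (72*n^3 - 108*n^2 - 42*n + 7)/(n^2*(36*n^4 + 36*n^3 - 3*n^2 - 6*n + 1))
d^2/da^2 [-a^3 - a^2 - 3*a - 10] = -6*a - 2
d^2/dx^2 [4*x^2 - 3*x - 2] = 8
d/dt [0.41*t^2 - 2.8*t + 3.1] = 0.82*t - 2.8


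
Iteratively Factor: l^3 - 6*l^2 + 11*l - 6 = (l - 1)*(l^2 - 5*l + 6) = (l - 3)*(l - 1)*(l - 2)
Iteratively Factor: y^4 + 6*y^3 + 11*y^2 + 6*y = (y + 1)*(y^3 + 5*y^2 + 6*y) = (y + 1)*(y + 3)*(y^2 + 2*y) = (y + 1)*(y + 2)*(y + 3)*(y)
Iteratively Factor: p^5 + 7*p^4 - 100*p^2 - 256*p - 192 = (p + 2)*(p^4 + 5*p^3 - 10*p^2 - 80*p - 96) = (p + 2)^2*(p^3 + 3*p^2 - 16*p - 48) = (p + 2)^2*(p + 3)*(p^2 - 16) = (p + 2)^2*(p + 3)*(p + 4)*(p - 4)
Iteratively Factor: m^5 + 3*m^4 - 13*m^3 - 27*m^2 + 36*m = (m + 4)*(m^4 - m^3 - 9*m^2 + 9*m) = (m + 3)*(m + 4)*(m^3 - 4*m^2 + 3*m) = (m - 3)*(m + 3)*(m + 4)*(m^2 - m) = (m - 3)*(m - 1)*(m + 3)*(m + 4)*(m)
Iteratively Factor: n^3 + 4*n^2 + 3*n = (n + 3)*(n^2 + n) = n*(n + 3)*(n + 1)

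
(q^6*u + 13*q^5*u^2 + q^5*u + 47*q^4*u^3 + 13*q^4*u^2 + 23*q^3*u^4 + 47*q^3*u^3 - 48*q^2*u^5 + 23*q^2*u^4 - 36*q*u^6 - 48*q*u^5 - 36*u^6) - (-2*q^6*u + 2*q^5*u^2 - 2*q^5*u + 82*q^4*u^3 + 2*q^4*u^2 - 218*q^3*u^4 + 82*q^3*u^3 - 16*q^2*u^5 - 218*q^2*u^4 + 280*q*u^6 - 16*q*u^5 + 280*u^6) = 3*q^6*u + 11*q^5*u^2 + 3*q^5*u - 35*q^4*u^3 + 11*q^4*u^2 + 241*q^3*u^4 - 35*q^3*u^3 - 32*q^2*u^5 + 241*q^2*u^4 - 316*q*u^6 - 32*q*u^5 - 316*u^6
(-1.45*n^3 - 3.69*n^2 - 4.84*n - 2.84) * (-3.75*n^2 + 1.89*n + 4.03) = 5.4375*n^5 + 11.097*n^4 + 5.3324*n^3 - 13.3683*n^2 - 24.8728*n - 11.4452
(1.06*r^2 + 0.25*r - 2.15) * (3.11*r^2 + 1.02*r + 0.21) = 3.2966*r^4 + 1.8587*r^3 - 6.2089*r^2 - 2.1405*r - 0.4515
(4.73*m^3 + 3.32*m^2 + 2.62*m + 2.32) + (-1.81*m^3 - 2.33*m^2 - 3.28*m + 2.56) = 2.92*m^3 + 0.99*m^2 - 0.66*m + 4.88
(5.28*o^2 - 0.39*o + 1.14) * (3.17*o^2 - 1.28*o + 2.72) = 16.7376*o^4 - 7.9947*o^3 + 18.4746*o^2 - 2.52*o + 3.1008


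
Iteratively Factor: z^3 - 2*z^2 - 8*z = (z - 4)*(z^2 + 2*z) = z*(z - 4)*(z + 2)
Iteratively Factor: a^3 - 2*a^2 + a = (a - 1)*(a^2 - a) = a*(a - 1)*(a - 1)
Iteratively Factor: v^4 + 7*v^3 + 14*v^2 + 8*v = (v + 2)*(v^3 + 5*v^2 + 4*v) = (v + 2)*(v + 4)*(v^2 + v) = v*(v + 2)*(v + 4)*(v + 1)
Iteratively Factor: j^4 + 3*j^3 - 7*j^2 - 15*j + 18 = (j - 2)*(j^3 + 5*j^2 + 3*j - 9) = (j - 2)*(j + 3)*(j^2 + 2*j - 3) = (j - 2)*(j + 3)^2*(j - 1)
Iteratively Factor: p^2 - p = (p - 1)*(p)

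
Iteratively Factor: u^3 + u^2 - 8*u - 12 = (u + 2)*(u^2 - u - 6) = (u - 3)*(u + 2)*(u + 2)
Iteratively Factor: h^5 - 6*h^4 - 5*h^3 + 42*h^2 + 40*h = (h)*(h^4 - 6*h^3 - 5*h^2 + 42*h + 40) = h*(h + 2)*(h^3 - 8*h^2 + 11*h + 20) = h*(h + 1)*(h + 2)*(h^2 - 9*h + 20) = h*(h - 5)*(h + 1)*(h + 2)*(h - 4)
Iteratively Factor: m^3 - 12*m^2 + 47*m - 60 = (m - 4)*(m^2 - 8*m + 15) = (m - 5)*(m - 4)*(m - 3)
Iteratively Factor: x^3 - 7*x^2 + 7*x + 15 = (x + 1)*(x^2 - 8*x + 15) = (x - 5)*(x + 1)*(x - 3)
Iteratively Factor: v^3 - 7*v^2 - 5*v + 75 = (v - 5)*(v^2 - 2*v - 15) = (v - 5)^2*(v + 3)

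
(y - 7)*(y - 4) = y^2 - 11*y + 28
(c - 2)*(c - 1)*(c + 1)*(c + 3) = c^4 + c^3 - 7*c^2 - c + 6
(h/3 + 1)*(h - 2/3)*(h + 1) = h^3/3 + 10*h^2/9 + h/9 - 2/3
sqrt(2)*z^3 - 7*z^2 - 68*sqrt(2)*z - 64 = (z - 8*sqrt(2))*(z + 4*sqrt(2))*(sqrt(2)*z + 1)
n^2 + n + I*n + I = (n + 1)*(n + I)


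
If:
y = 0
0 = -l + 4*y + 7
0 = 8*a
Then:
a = 0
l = 7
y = 0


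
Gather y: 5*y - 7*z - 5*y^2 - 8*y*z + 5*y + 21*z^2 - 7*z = -5*y^2 + y*(10 - 8*z) + 21*z^2 - 14*z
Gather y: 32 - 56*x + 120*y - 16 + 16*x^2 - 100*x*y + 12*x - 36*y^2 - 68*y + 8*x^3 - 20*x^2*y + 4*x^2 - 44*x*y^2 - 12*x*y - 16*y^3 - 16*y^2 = 8*x^3 + 20*x^2 - 44*x - 16*y^3 + y^2*(-44*x - 52) + y*(-20*x^2 - 112*x + 52) + 16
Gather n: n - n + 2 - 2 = 0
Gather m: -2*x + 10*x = 8*x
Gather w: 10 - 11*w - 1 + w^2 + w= w^2 - 10*w + 9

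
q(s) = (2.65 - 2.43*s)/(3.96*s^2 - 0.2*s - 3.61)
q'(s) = (0.2 - 7.92*s)*(2.65 - 2.43*s)/(3.96*s^2 - 0.2*s - 3.61)^2 - 2.43/(3.96*s^2 - 0.2*s - 3.61)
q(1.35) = -0.19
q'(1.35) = -0.13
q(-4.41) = 0.18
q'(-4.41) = 0.05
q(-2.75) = 0.35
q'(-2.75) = 0.19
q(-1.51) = 1.10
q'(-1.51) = 1.92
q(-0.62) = -2.12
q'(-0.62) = 6.75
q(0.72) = -0.53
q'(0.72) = -0.28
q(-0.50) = -1.53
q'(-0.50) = 3.50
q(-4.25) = 0.19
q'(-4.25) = 0.06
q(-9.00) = 0.08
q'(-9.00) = 0.01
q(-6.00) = 0.12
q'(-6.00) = 0.02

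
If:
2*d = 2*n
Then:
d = n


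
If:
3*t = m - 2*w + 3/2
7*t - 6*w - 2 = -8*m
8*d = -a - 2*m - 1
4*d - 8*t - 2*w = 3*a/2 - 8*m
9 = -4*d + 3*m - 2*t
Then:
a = 1657/417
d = -3395/3336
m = 1321/834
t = -37/417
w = 1397/834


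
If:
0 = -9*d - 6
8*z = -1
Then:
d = -2/3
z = -1/8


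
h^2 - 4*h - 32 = (h - 8)*(h + 4)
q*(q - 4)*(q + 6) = q^3 + 2*q^2 - 24*q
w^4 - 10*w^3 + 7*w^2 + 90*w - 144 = (w - 8)*(w - 3)*(w - 2)*(w + 3)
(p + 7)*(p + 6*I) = p^2 + 7*p + 6*I*p + 42*I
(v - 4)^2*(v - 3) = v^3 - 11*v^2 + 40*v - 48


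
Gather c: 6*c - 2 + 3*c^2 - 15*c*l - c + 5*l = 3*c^2 + c*(5 - 15*l) + 5*l - 2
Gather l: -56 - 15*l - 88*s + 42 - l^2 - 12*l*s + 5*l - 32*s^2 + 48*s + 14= -l^2 + l*(-12*s - 10) - 32*s^2 - 40*s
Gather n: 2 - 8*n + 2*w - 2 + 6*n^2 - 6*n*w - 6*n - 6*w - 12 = 6*n^2 + n*(-6*w - 14) - 4*w - 12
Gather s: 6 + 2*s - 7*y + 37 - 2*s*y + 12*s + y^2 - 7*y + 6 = s*(14 - 2*y) + y^2 - 14*y + 49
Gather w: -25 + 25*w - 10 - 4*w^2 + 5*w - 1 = -4*w^2 + 30*w - 36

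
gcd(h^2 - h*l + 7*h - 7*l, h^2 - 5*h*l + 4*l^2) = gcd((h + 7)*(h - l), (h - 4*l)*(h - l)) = h - l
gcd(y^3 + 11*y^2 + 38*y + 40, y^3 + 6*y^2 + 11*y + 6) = y + 2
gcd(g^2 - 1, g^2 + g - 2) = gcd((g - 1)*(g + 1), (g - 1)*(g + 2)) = g - 1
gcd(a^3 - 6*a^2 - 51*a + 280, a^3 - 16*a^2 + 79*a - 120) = a^2 - 13*a + 40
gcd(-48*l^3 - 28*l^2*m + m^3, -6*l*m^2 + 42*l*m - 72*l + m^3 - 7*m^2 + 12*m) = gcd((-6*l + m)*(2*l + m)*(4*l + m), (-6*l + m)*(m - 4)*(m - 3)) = 6*l - m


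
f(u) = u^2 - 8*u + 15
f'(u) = 2*u - 8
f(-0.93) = 23.30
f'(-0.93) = -9.86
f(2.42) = 1.50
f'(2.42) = -3.16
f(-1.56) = 29.91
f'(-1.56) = -11.12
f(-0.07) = 15.56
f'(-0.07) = -8.14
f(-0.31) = 17.58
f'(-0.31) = -8.62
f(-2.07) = 35.84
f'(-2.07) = -12.14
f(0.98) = 8.12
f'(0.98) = -6.04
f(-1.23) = 26.35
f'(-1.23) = -10.46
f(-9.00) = 168.00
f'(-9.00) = -26.00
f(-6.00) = 99.00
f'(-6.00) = -20.00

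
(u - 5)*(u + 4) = u^2 - u - 20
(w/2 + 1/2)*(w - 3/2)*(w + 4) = w^3/2 + 7*w^2/4 - 7*w/4 - 3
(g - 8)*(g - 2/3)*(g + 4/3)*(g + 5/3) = g^4 - 17*g^3/3 - 166*g^2/9 - 88*g/27 + 320/27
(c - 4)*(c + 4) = c^2 - 16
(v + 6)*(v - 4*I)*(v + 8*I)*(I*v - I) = I*v^4 - 4*v^3 + 5*I*v^3 - 20*v^2 + 26*I*v^2 + 24*v + 160*I*v - 192*I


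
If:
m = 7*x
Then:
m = 7*x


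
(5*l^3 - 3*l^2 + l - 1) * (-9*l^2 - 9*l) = -45*l^5 - 18*l^4 + 18*l^3 + 9*l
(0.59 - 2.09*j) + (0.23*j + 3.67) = 4.26 - 1.86*j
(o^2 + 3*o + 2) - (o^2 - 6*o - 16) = 9*o + 18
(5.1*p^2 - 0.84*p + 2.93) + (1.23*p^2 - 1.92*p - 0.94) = 6.33*p^2 - 2.76*p + 1.99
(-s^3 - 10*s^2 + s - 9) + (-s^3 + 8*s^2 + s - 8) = -2*s^3 - 2*s^2 + 2*s - 17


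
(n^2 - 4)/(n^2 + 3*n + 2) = (n - 2)/(n + 1)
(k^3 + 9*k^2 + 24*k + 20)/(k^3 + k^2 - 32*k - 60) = (k + 2)/(k - 6)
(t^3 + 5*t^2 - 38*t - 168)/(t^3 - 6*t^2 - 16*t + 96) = (t + 7)/(t - 4)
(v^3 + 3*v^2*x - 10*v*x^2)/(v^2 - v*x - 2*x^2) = v*(v + 5*x)/(v + x)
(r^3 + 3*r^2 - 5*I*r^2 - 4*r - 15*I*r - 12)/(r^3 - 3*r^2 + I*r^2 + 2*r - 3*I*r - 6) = (r^2 + r*(3 - 4*I) - 12*I)/(r^2 + r*(-3 + 2*I) - 6*I)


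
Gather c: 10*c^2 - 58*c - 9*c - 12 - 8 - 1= 10*c^2 - 67*c - 21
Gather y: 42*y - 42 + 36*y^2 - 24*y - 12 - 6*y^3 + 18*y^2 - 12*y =-6*y^3 + 54*y^2 + 6*y - 54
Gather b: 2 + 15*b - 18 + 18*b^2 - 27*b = 18*b^2 - 12*b - 16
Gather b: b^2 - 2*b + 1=b^2 - 2*b + 1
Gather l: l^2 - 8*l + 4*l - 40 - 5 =l^2 - 4*l - 45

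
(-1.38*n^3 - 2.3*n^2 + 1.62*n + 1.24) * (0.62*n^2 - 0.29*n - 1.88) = -0.8556*n^5 - 1.0258*n^4 + 4.2658*n^3 + 4.623*n^2 - 3.4052*n - 2.3312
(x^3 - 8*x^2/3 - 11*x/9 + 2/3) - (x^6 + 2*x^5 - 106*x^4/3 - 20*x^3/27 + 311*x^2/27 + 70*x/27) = -x^6 - 2*x^5 + 106*x^4/3 + 47*x^3/27 - 383*x^2/27 - 103*x/27 + 2/3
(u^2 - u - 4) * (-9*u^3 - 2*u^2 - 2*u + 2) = -9*u^5 + 7*u^4 + 36*u^3 + 12*u^2 + 6*u - 8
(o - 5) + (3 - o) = -2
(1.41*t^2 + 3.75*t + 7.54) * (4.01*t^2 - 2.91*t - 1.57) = 5.6541*t^4 + 10.9344*t^3 + 17.1092*t^2 - 27.8289*t - 11.8378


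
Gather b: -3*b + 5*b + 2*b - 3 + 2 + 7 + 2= 4*b + 8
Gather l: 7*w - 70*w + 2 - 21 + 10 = -63*w - 9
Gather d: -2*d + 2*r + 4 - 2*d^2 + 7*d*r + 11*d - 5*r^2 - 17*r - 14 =-2*d^2 + d*(7*r + 9) - 5*r^2 - 15*r - 10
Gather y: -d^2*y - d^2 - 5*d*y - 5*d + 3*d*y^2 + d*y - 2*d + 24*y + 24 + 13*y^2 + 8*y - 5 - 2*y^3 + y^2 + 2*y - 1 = -d^2 - 7*d - 2*y^3 + y^2*(3*d + 14) + y*(-d^2 - 4*d + 34) + 18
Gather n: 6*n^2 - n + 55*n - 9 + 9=6*n^2 + 54*n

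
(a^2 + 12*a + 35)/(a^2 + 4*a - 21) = (a + 5)/(a - 3)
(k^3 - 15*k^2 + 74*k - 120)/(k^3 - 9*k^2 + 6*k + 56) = (k^2 - 11*k + 30)/(k^2 - 5*k - 14)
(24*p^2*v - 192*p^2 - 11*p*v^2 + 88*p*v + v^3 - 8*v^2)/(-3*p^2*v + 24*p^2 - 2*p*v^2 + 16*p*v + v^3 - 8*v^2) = (-8*p + v)/(p + v)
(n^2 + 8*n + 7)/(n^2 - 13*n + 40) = (n^2 + 8*n + 7)/(n^2 - 13*n + 40)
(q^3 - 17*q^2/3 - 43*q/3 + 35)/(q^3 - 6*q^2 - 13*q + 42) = (q - 5/3)/(q - 2)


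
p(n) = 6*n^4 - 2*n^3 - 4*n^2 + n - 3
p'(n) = 24*n^3 - 6*n^2 - 8*n + 1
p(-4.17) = 1882.54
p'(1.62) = 74.33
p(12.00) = 120393.00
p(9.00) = 37590.00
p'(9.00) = 16939.00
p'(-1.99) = -195.97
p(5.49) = 5001.55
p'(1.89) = 126.48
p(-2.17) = 129.47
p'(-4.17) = -1810.25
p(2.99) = 390.32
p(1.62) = 20.94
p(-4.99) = 3861.00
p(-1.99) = 89.03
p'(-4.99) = -3090.52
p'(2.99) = 564.98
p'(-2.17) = -255.13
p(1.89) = 47.66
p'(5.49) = 3747.50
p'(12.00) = 40513.00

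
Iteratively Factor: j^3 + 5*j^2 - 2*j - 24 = (j + 4)*(j^2 + j - 6) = (j + 3)*(j + 4)*(j - 2)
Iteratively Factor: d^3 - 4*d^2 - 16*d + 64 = (d - 4)*(d^2 - 16) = (d - 4)*(d + 4)*(d - 4)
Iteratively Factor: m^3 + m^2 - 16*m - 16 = (m + 1)*(m^2 - 16) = (m + 1)*(m + 4)*(m - 4)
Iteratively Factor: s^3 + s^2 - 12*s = (s - 3)*(s^2 + 4*s) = (s - 3)*(s + 4)*(s)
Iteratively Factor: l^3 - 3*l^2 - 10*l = (l - 5)*(l^2 + 2*l) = (l - 5)*(l + 2)*(l)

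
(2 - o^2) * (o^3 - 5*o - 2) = -o^5 + 7*o^3 + 2*o^2 - 10*o - 4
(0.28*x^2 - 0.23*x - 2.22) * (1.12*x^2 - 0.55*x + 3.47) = 0.3136*x^4 - 0.4116*x^3 - 1.3883*x^2 + 0.4229*x - 7.7034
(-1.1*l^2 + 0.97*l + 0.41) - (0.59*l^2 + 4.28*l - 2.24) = -1.69*l^2 - 3.31*l + 2.65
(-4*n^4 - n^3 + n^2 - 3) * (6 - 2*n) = 8*n^5 - 22*n^4 - 8*n^3 + 6*n^2 + 6*n - 18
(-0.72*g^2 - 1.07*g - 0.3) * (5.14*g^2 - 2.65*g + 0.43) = -3.7008*g^4 - 3.5918*g^3 + 0.9839*g^2 + 0.3349*g - 0.129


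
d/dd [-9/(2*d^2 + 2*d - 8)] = 9*(2*d + 1)/(2*(d^2 + d - 4)^2)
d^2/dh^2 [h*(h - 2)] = 2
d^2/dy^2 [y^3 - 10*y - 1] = 6*y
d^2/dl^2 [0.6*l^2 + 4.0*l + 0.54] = 1.20000000000000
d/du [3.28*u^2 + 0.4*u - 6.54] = 6.56*u + 0.4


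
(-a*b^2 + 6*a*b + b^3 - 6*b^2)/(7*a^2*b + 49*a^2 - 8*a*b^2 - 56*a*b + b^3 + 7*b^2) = b*(6 - b)/(7*a*b + 49*a - b^2 - 7*b)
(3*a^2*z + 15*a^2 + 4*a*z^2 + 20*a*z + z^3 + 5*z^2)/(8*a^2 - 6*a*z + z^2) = (3*a^2*z + 15*a^2 + 4*a*z^2 + 20*a*z + z^3 + 5*z^2)/(8*a^2 - 6*a*z + z^2)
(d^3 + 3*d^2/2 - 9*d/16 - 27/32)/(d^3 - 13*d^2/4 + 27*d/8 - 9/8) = (8*d^2 + 18*d + 9)/(4*(2*d^2 - 5*d + 3))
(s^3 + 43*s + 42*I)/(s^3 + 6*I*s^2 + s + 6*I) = (s - 7*I)/(s - I)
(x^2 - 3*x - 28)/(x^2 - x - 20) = (x - 7)/(x - 5)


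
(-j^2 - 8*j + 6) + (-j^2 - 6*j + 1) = -2*j^2 - 14*j + 7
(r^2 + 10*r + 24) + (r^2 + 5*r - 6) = 2*r^2 + 15*r + 18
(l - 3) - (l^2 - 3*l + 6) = -l^2 + 4*l - 9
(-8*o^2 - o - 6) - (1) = -8*o^2 - o - 7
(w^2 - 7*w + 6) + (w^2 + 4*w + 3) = 2*w^2 - 3*w + 9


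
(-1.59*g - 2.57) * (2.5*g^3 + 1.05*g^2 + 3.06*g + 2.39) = -3.975*g^4 - 8.0945*g^3 - 7.5639*g^2 - 11.6643*g - 6.1423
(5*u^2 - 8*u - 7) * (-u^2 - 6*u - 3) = -5*u^4 - 22*u^3 + 40*u^2 + 66*u + 21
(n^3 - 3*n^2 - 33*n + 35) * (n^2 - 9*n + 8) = n^5 - 12*n^4 + 2*n^3 + 308*n^2 - 579*n + 280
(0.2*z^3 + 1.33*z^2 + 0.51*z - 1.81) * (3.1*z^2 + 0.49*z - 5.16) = 0.62*z^5 + 4.221*z^4 + 1.2007*z^3 - 12.2239*z^2 - 3.5185*z + 9.3396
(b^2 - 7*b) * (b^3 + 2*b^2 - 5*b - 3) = b^5 - 5*b^4 - 19*b^3 + 32*b^2 + 21*b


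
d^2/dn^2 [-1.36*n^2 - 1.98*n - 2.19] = -2.72000000000000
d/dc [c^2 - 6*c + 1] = 2*c - 6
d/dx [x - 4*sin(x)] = 1 - 4*cos(x)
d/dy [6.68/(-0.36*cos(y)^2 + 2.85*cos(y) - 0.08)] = (19.038 - 4.8096*cos(y))*sin(y)/(0.36*cos(y)^2 - 2.85*cos(y) + 0.08)^2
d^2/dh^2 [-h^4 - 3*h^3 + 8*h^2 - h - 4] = -12*h^2 - 18*h + 16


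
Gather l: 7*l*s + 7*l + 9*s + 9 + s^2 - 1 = l*(7*s + 7) + s^2 + 9*s + 8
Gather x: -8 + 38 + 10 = 40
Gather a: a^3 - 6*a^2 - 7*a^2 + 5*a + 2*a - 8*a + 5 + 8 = a^3 - 13*a^2 - a + 13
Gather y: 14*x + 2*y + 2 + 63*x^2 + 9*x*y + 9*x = 63*x^2 + 23*x + y*(9*x + 2) + 2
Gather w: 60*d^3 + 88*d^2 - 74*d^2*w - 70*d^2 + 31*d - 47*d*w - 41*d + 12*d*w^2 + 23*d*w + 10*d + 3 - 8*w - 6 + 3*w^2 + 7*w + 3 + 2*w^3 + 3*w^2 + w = 60*d^3 + 18*d^2 + 2*w^3 + w^2*(12*d + 6) + w*(-74*d^2 - 24*d)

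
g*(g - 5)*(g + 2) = g^3 - 3*g^2 - 10*g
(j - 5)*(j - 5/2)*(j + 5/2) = j^3 - 5*j^2 - 25*j/4 + 125/4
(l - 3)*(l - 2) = l^2 - 5*l + 6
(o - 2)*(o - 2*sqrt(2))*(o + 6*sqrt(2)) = o^3 - 2*o^2 + 4*sqrt(2)*o^2 - 24*o - 8*sqrt(2)*o + 48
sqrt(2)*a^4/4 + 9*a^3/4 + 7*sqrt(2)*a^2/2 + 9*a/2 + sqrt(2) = (a/2 + sqrt(2)/2)*(a + sqrt(2)/2)*(a + 2*sqrt(2))*(sqrt(2)*a/2 + 1)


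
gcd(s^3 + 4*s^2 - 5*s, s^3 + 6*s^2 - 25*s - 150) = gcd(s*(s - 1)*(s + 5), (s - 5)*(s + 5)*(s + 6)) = s + 5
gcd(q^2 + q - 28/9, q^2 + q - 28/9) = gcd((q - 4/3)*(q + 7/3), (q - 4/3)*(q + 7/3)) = q^2 + q - 28/9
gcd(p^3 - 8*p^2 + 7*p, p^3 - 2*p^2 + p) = p^2 - p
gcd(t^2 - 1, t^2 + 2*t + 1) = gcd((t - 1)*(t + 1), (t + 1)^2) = t + 1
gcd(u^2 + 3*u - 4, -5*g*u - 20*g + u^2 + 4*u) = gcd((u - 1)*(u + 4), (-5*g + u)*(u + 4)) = u + 4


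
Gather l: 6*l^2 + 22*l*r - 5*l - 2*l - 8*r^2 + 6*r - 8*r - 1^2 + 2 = 6*l^2 + l*(22*r - 7) - 8*r^2 - 2*r + 1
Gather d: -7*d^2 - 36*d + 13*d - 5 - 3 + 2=-7*d^2 - 23*d - 6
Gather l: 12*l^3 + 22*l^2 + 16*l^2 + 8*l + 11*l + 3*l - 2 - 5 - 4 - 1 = 12*l^3 + 38*l^2 + 22*l - 12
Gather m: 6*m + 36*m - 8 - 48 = 42*m - 56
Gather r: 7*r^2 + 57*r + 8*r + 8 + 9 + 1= 7*r^2 + 65*r + 18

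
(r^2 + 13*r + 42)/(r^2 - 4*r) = (r^2 + 13*r + 42)/(r*(r - 4))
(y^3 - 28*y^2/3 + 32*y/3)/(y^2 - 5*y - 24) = y*(3*y - 4)/(3*(y + 3))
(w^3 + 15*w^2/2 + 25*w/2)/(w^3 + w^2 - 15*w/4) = 2*(w + 5)/(2*w - 3)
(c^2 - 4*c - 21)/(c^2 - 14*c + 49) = (c + 3)/(c - 7)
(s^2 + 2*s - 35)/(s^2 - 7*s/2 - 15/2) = 2*(s + 7)/(2*s + 3)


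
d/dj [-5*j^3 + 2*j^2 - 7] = j*(4 - 15*j)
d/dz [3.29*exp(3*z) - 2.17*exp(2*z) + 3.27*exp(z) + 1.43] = (9.87*exp(2*z) - 4.34*exp(z) + 3.27)*exp(z)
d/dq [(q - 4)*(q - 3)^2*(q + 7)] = 4*q^3 - 9*q^2 - 74*q + 195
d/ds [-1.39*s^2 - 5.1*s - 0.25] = -2.78*s - 5.1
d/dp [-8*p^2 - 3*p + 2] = -16*p - 3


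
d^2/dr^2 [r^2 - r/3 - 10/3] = 2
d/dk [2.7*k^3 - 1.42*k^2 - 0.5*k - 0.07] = 8.1*k^2 - 2.84*k - 0.5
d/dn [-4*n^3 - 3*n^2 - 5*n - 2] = -12*n^2 - 6*n - 5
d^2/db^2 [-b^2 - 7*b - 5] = -2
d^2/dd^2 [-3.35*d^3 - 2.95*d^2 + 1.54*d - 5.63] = -20.1*d - 5.9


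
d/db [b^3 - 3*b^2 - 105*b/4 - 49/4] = 3*b^2 - 6*b - 105/4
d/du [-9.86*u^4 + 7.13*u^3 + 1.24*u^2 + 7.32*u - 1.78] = -39.44*u^3 + 21.39*u^2 + 2.48*u + 7.32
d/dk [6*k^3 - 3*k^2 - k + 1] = 18*k^2 - 6*k - 1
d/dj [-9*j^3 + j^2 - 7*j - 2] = -27*j^2 + 2*j - 7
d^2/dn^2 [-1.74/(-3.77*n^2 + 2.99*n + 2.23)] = (49.460892*n^2 - 39.227604*n - 1.74*(7.54*n - 2.99)*(15.08*n - 5.98) - 29.256708)/(-3.77*n^2 + 2.99*n + 2.23)^3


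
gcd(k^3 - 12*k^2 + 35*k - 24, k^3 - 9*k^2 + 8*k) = k^2 - 9*k + 8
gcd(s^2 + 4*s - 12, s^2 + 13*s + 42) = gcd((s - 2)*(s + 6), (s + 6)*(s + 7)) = s + 6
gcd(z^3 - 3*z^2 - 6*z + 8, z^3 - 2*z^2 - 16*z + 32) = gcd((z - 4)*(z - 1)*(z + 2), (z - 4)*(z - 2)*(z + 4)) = z - 4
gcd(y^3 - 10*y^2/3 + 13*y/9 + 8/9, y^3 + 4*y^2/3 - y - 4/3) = y - 1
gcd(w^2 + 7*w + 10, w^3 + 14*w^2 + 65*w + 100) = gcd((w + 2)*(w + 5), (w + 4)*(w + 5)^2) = w + 5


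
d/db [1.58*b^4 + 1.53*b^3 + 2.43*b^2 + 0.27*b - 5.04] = 6.32*b^3 + 4.59*b^2 + 4.86*b + 0.27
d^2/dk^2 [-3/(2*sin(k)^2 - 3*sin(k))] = 3*(16*sin(k) - 18 - 15/sin(k) + 36/sin(k)^2 - 18/sin(k)^3)/(2*sin(k) - 3)^3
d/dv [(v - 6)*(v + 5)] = 2*v - 1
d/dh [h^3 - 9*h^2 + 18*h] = 3*h^2 - 18*h + 18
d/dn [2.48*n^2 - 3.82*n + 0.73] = 4.96*n - 3.82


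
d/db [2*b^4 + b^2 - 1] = 8*b^3 + 2*b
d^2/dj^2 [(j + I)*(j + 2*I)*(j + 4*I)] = 6*j + 14*I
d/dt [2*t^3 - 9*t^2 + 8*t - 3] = 6*t^2 - 18*t + 8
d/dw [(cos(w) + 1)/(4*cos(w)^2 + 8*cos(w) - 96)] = (cos(w)^2 + 2*cos(w) + 26)*sin(w)/(4*(cos(w)^2 + 2*cos(w) - 24)^2)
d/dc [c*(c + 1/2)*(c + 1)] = 3*c^2 + 3*c + 1/2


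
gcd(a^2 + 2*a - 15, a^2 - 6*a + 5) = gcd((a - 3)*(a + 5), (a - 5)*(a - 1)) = 1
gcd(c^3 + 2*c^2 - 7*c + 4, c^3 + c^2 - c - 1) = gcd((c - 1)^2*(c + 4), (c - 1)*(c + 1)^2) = c - 1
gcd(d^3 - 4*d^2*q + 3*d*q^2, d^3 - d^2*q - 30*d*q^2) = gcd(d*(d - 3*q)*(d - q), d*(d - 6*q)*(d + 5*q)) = d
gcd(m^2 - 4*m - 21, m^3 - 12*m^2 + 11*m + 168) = m^2 - 4*m - 21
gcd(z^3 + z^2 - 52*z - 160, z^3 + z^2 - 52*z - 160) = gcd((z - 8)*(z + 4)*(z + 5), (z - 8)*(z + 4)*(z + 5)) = z^3 + z^2 - 52*z - 160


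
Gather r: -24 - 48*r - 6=-48*r - 30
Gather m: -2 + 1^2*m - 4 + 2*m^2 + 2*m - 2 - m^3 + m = -m^3 + 2*m^2 + 4*m - 8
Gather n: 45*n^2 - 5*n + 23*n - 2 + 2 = 45*n^2 + 18*n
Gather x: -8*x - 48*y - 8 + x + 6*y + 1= -7*x - 42*y - 7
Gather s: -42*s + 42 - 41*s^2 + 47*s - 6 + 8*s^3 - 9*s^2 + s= 8*s^3 - 50*s^2 + 6*s + 36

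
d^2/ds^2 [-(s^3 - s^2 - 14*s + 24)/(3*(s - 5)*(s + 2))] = 4*(-s^3 - 66*s^2 + 168*s - 388)/(3*(s^6 - 9*s^5 - 3*s^4 + 153*s^3 + 30*s^2 - 900*s - 1000))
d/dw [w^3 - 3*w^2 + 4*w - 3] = 3*w^2 - 6*w + 4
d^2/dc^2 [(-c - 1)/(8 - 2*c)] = 5/(c - 4)^3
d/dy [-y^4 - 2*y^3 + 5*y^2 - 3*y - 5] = -4*y^3 - 6*y^2 + 10*y - 3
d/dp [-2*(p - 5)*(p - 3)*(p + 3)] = -6*p^2 + 20*p + 18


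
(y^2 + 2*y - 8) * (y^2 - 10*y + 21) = y^4 - 8*y^3 - 7*y^2 + 122*y - 168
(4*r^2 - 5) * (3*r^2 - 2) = 12*r^4 - 23*r^2 + 10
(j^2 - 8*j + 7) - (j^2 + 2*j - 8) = 15 - 10*j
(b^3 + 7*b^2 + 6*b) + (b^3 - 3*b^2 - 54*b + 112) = 2*b^3 + 4*b^2 - 48*b + 112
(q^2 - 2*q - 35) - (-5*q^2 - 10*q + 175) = 6*q^2 + 8*q - 210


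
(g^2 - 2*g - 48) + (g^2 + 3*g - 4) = 2*g^2 + g - 52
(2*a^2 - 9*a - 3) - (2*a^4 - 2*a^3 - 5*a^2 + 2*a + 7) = -2*a^4 + 2*a^3 + 7*a^2 - 11*a - 10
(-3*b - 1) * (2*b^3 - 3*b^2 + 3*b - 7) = -6*b^4 + 7*b^3 - 6*b^2 + 18*b + 7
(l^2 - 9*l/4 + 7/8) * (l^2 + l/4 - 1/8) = l^4 - 2*l^3 + 3*l^2/16 + l/2 - 7/64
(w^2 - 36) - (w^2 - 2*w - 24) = 2*w - 12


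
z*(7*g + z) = 7*g*z + z^2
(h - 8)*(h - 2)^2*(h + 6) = h^4 - 6*h^3 - 36*h^2 + 184*h - 192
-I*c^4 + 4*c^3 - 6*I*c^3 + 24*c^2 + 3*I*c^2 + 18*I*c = c*(c + 6)*(c + 3*I)*(-I*c + 1)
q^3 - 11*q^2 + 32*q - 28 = (q - 7)*(q - 2)^2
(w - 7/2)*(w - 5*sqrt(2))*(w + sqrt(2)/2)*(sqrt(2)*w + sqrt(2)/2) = sqrt(2)*w^4 - 9*w^3 - 3*sqrt(2)*w^3 - 27*sqrt(2)*w^2/4 + 27*w^2 + 63*w/4 + 15*sqrt(2)*w + 35*sqrt(2)/4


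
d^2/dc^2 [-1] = 0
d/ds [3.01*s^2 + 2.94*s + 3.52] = 6.02*s + 2.94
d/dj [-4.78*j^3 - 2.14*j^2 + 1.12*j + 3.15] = -14.34*j^2 - 4.28*j + 1.12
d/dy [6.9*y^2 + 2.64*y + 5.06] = 13.8*y + 2.64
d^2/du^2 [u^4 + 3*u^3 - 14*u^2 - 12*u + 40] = 12*u^2 + 18*u - 28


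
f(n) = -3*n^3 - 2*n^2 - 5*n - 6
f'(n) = -9*n^2 - 4*n - 5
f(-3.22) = 89.52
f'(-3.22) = -85.44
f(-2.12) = 24.20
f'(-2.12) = -36.97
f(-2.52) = 41.91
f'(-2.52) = -52.07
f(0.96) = -15.30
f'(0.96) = -17.13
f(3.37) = -160.38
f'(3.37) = -120.69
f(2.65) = -89.12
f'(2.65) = -78.80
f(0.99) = -15.82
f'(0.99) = -17.78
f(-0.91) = -0.85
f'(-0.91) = -8.81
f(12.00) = -5538.00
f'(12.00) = -1349.00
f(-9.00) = 2064.00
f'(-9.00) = -698.00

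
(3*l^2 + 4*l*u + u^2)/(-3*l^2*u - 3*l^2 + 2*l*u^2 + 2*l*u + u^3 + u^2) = (l + u)/(-l*u - l + u^2 + u)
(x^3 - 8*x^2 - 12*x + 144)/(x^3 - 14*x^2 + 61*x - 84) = (x^3 - 8*x^2 - 12*x + 144)/(x^3 - 14*x^2 + 61*x - 84)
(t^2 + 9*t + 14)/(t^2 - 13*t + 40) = (t^2 + 9*t + 14)/(t^2 - 13*t + 40)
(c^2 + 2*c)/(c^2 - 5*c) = (c + 2)/(c - 5)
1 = 1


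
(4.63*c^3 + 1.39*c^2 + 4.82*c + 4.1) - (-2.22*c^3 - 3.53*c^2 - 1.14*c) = 6.85*c^3 + 4.92*c^2 + 5.96*c + 4.1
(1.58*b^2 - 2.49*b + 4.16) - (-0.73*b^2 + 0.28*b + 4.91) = 2.31*b^2 - 2.77*b - 0.75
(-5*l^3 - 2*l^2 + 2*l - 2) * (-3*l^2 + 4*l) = 15*l^5 - 14*l^4 - 14*l^3 + 14*l^2 - 8*l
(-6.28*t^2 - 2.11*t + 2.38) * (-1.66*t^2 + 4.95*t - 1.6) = 10.4248*t^4 - 27.5834*t^3 - 4.3473*t^2 + 15.157*t - 3.808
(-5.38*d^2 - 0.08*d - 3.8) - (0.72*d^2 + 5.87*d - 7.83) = -6.1*d^2 - 5.95*d + 4.03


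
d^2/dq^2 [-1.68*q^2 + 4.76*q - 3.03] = -3.36000000000000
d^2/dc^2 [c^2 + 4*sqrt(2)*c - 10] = 2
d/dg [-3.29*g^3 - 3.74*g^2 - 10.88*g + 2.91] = -9.87*g^2 - 7.48*g - 10.88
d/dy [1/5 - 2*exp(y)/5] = -2*exp(y)/5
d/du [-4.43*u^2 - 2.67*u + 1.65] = -8.86*u - 2.67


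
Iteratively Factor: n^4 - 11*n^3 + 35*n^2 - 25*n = (n)*(n^3 - 11*n^2 + 35*n - 25) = n*(n - 1)*(n^2 - 10*n + 25) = n*(n - 5)*(n - 1)*(n - 5)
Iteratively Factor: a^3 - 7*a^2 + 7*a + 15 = (a - 5)*(a^2 - 2*a - 3) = (a - 5)*(a - 3)*(a + 1)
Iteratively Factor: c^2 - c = (c)*(c - 1)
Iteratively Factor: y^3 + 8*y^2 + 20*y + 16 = (y + 2)*(y^2 + 6*y + 8) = (y + 2)*(y + 4)*(y + 2)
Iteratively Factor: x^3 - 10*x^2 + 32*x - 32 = (x - 4)*(x^2 - 6*x + 8) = (x - 4)^2*(x - 2)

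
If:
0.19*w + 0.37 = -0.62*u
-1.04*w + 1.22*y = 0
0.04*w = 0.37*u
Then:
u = -0.16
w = -1.44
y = -1.23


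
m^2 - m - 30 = (m - 6)*(m + 5)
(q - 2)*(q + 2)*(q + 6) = q^3 + 6*q^2 - 4*q - 24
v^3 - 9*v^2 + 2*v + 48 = (v - 8)*(v - 3)*(v + 2)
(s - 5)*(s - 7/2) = s^2 - 17*s/2 + 35/2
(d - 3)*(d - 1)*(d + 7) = d^3 + 3*d^2 - 25*d + 21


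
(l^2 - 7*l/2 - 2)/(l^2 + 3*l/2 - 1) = (2*l^2 - 7*l - 4)/(2*l^2 + 3*l - 2)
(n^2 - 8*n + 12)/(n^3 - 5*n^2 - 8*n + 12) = (n - 2)/(n^2 + n - 2)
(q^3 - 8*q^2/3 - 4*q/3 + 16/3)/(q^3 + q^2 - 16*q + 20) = (q + 4/3)/(q + 5)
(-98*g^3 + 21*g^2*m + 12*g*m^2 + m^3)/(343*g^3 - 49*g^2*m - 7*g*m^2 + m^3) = (-14*g^2 + 5*g*m + m^2)/(49*g^2 - 14*g*m + m^2)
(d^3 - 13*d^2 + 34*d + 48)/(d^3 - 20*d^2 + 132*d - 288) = (d + 1)/(d - 6)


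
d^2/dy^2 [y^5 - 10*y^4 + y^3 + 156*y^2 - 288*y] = 20*y^3 - 120*y^2 + 6*y + 312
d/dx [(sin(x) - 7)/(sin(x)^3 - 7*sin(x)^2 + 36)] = (-2*sin(x)^3 + 28*sin(x)^2 - 98*sin(x) + 36)*cos(x)/(sin(x)^3 - 7*sin(x)^2 + 36)^2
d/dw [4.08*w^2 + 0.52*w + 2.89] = 8.16*w + 0.52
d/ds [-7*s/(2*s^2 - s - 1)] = 7*(2*s^2 + 1)/(4*s^4 - 4*s^3 - 3*s^2 + 2*s + 1)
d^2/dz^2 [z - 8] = 0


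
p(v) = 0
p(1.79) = 0.00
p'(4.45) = 0.00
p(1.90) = 0.00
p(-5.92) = 0.00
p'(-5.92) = 0.00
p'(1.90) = 0.00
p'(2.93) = 0.00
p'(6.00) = 0.00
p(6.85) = 0.00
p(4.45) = 0.00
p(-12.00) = 0.00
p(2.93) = 0.00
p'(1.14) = 0.00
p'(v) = 0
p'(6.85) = 0.00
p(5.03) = 0.00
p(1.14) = 0.00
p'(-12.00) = 0.00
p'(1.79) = 0.00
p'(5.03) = 0.00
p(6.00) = 0.00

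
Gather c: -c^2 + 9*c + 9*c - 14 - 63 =-c^2 + 18*c - 77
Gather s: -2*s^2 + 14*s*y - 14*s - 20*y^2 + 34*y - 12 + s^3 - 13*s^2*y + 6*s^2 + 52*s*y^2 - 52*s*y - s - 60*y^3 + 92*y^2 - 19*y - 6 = s^3 + s^2*(4 - 13*y) + s*(52*y^2 - 38*y - 15) - 60*y^3 + 72*y^2 + 15*y - 18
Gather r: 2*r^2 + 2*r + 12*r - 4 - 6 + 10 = 2*r^2 + 14*r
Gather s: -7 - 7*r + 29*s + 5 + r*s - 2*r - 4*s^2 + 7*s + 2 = -9*r - 4*s^2 + s*(r + 36)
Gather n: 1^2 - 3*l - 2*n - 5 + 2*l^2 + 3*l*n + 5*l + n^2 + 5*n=2*l^2 + 2*l + n^2 + n*(3*l + 3) - 4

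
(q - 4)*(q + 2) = q^2 - 2*q - 8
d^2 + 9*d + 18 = (d + 3)*(d + 6)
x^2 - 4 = (x - 2)*(x + 2)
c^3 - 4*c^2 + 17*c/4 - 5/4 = (c - 5/2)*(c - 1)*(c - 1/2)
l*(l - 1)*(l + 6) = l^3 + 5*l^2 - 6*l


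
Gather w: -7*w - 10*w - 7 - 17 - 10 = -17*w - 34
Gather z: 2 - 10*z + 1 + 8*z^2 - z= 8*z^2 - 11*z + 3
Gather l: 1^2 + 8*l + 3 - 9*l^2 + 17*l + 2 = -9*l^2 + 25*l + 6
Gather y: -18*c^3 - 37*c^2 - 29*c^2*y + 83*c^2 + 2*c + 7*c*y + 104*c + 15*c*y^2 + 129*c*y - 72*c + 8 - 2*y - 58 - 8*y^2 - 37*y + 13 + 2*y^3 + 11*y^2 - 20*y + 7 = -18*c^3 + 46*c^2 + 34*c + 2*y^3 + y^2*(15*c + 3) + y*(-29*c^2 + 136*c - 59) - 30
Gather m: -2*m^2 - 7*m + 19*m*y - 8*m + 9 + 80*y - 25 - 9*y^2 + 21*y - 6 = -2*m^2 + m*(19*y - 15) - 9*y^2 + 101*y - 22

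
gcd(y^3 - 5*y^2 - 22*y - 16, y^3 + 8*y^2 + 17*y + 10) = y^2 + 3*y + 2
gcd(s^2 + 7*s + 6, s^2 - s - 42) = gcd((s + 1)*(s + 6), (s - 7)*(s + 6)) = s + 6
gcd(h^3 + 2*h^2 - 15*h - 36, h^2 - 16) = h - 4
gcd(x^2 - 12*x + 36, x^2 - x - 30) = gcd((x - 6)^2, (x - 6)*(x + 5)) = x - 6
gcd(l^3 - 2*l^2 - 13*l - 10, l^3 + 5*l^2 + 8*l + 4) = l^2 + 3*l + 2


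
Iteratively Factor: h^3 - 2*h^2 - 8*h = (h + 2)*(h^2 - 4*h) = (h - 4)*(h + 2)*(h)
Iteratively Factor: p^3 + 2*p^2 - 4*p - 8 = (p + 2)*(p^2 - 4) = (p + 2)^2*(p - 2)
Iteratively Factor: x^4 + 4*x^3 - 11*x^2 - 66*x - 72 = (x + 3)*(x^3 + x^2 - 14*x - 24) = (x + 3)^2*(x^2 - 2*x - 8) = (x - 4)*(x + 3)^2*(x + 2)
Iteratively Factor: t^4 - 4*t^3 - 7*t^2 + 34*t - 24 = (t - 4)*(t^3 - 7*t + 6) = (t - 4)*(t + 3)*(t^2 - 3*t + 2) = (t - 4)*(t - 1)*(t + 3)*(t - 2)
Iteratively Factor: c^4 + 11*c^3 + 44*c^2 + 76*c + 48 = (c + 4)*(c^3 + 7*c^2 + 16*c + 12) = (c + 2)*(c + 4)*(c^2 + 5*c + 6) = (c + 2)*(c + 3)*(c + 4)*(c + 2)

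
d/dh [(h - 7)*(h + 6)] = 2*h - 1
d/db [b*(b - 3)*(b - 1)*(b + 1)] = 4*b^3 - 9*b^2 - 2*b + 3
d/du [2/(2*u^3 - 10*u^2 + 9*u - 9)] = 2*(-6*u^2 + 20*u - 9)/(2*u^3 - 10*u^2 + 9*u - 9)^2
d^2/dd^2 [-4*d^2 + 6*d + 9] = -8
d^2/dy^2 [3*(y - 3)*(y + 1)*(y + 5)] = 18*y + 18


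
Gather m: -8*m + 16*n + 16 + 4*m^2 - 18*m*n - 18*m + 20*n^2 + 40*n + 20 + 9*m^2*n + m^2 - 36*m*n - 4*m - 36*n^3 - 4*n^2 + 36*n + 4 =m^2*(9*n + 5) + m*(-54*n - 30) - 36*n^3 + 16*n^2 + 92*n + 40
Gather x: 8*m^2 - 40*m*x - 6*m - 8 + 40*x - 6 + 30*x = 8*m^2 - 6*m + x*(70 - 40*m) - 14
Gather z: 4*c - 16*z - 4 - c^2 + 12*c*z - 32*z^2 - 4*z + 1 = -c^2 + 4*c - 32*z^2 + z*(12*c - 20) - 3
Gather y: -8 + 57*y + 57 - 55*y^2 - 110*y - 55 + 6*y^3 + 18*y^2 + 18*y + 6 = 6*y^3 - 37*y^2 - 35*y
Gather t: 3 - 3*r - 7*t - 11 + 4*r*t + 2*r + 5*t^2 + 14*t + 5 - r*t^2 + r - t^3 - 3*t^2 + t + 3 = -t^3 + t^2*(2 - r) + t*(4*r + 8)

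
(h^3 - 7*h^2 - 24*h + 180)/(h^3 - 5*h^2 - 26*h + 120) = (h - 6)/(h - 4)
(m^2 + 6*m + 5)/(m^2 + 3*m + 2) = (m + 5)/(m + 2)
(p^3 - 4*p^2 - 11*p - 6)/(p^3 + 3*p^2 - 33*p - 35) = (p^2 - 5*p - 6)/(p^2 + 2*p - 35)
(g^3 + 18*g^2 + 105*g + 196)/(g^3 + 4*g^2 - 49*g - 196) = (g + 7)/(g - 7)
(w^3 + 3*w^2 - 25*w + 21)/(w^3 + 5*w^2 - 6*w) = (w^2 + 4*w - 21)/(w*(w + 6))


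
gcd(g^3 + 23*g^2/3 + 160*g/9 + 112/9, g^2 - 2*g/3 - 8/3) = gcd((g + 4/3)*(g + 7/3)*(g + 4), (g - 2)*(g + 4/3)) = g + 4/3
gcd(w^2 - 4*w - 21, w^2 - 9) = w + 3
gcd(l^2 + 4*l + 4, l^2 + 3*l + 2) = l + 2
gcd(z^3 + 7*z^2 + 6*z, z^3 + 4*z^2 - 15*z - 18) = z^2 + 7*z + 6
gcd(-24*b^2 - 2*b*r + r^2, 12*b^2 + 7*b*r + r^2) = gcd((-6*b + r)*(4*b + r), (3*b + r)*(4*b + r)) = 4*b + r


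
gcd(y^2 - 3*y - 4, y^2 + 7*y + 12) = 1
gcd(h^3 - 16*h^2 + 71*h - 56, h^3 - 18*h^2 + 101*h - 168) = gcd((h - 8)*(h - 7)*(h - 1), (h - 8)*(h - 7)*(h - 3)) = h^2 - 15*h + 56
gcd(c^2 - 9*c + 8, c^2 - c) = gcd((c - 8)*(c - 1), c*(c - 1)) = c - 1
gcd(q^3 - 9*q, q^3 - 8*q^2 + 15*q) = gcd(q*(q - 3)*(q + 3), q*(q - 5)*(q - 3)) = q^2 - 3*q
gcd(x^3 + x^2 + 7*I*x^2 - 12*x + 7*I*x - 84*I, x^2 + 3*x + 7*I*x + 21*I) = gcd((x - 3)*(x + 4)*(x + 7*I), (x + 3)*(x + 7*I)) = x + 7*I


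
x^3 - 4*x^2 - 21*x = x*(x - 7)*(x + 3)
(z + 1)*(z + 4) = z^2 + 5*z + 4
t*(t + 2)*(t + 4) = t^3 + 6*t^2 + 8*t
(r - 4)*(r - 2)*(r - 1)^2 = r^4 - 8*r^3 + 21*r^2 - 22*r + 8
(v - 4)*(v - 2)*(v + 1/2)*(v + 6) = v^4 + v^3/2 - 28*v^2 + 34*v + 24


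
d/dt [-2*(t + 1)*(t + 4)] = -4*t - 10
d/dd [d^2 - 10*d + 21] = 2*d - 10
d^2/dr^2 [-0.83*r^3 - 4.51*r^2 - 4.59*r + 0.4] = -4.98*r - 9.02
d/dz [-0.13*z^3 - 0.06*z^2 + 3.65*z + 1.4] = -0.39*z^2 - 0.12*z + 3.65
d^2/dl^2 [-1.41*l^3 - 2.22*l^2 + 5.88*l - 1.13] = -8.46*l - 4.44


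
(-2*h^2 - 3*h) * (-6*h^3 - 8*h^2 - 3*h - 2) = 12*h^5 + 34*h^4 + 30*h^3 + 13*h^2 + 6*h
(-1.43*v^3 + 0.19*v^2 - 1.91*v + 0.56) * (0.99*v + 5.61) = -1.4157*v^4 - 7.8342*v^3 - 0.825*v^2 - 10.1607*v + 3.1416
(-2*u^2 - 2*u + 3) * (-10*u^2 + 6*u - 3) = 20*u^4 + 8*u^3 - 36*u^2 + 24*u - 9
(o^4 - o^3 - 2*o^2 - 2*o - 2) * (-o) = -o^5 + o^4 + 2*o^3 + 2*o^2 + 2*o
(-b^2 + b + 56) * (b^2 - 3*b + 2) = -b^4 + 4*b^3 + 51*b^2 - 166*b + 112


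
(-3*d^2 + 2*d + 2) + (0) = -3*d^2 + 2*d + 2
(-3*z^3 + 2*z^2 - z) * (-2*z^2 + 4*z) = 6*z^5 - 16*z^4 + 10*z^3 - 4*z^2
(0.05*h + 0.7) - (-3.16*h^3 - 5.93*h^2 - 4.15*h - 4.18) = 3.16*h^3 + 5.93*h^2 + 4.2*h + 4.88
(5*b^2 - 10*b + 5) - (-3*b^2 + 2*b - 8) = 8*b^2 - 12*b + 13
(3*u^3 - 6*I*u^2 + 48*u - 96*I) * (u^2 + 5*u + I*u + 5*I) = 3*u^5 + 15*u^4 - 3*I*u^4 + 54*u^3 - 15*I*u^3 + 270*u^2 - 48*I*u^2 + 96*u - 240*I*u + 480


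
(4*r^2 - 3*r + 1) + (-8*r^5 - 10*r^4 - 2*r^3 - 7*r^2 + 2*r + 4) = -8*r^5 - 10*r^4 - 2*r^3 - 3*r^2 - r + 5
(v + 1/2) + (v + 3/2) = 2*v + 2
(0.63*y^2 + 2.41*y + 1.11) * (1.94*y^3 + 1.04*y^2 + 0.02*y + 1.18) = 1.2222*y^5 + 5.3306*y^4 + 4.6724*y^3 + 1.946*y^2 + 2.866*y + 1.3098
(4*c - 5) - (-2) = 4*c - 3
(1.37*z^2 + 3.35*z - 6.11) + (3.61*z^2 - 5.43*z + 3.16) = 4.98*z^2 - 2.08*z - 2.95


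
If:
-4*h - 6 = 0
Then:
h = -3/2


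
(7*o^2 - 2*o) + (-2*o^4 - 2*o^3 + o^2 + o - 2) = -2*o^4 - 2*o^3 + 8*o^2 - o - 2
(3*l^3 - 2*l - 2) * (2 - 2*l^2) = -6*l^5 + 10*l^3 + 4*l^2 - 4*l - 4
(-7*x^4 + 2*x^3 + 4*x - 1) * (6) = -42*x^4 + 12*x^3 + 24*x - 6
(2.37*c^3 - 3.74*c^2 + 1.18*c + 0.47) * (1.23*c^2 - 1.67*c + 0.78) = 2.9151*c^5 - 8.5581*c^4 + 9.5458*c^3 - 4.3097*c^2 + 0.1355*c + 0.3666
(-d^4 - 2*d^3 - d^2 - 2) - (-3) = -d^4 - 2*d^3 - d^2 + 1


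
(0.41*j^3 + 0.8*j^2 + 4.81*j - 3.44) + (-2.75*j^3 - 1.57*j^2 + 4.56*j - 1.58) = -2.34*j^3 - 0.77*j^2 + 9.37*j - 5.02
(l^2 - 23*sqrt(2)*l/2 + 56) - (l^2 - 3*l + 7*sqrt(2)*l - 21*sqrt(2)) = -37*sqrt(2)*l/2 + 3*l + 21*sqrt(2) + 56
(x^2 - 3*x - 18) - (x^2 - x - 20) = 2 - 2*x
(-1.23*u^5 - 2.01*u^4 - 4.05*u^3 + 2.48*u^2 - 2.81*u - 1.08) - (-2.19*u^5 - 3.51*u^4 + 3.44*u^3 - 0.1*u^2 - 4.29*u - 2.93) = 0.96*u^5 + 1.5*u^4 - 7.49*u^3 + 2.58*u^2 + 1.48*u + 1.85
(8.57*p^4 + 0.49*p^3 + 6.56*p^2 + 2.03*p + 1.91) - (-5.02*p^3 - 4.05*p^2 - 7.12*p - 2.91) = 8.57*p^4 + 5.51*p^3 + 10.61*p^2 + 9.15*p + 4.82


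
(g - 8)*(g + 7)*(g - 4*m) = g^3 - 4*g^2*m - g^2 + 4*g*m - 56*g + 224*m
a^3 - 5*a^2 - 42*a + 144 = (a - 8)*(a - 3)*(a + 6)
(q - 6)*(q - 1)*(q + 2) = q^3 - 5*q^2 - 8*q + 12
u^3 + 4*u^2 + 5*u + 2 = (u + 1)^2*(u + 2)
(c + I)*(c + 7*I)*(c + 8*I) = c^3 + 16*I*c^2 - 71*c - 56*I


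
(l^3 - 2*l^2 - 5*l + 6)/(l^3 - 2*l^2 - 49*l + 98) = (l^3 - 2*l^2 - 5*l + 6)/(l^3 - 2*l^2 - 49*l + 98)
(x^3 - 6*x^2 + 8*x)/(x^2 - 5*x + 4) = x*(x - 2)/(x - 1)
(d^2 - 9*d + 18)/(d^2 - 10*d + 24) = (d - 3)/(d - 4)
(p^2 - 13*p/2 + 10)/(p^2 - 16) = (p - 5/2)/(p + 4)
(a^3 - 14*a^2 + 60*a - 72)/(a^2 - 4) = (a^2 - 12*a + 36)/(a + 2)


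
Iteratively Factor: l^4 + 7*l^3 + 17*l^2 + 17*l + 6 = (l + 1)*(l^3 + 6*l^2 + 11*l + 6) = (l + 1)*(l + 3)*(l^2 + 3*l + 2) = (l + 1)^2*(l + 3)*(l + 2)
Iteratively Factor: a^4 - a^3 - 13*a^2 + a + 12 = (a - 4)*(a^3 + 3*a^2 - a - 3) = (a - 4)*(a + 3)*(a^2 - 1) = (a - 4)*(a - 1)*(a + 3)*(a + 1)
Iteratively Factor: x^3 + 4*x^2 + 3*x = (x)*(x^2 + 4*x + 3) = x*(x + 3)*(x + 1)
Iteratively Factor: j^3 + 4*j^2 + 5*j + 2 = (j + 2)*(j^2 + 2*j + 1) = (j + 1)*(j + 2)*(j + 1)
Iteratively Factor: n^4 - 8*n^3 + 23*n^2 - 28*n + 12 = (n - 2)*(n^3 - 6*n^2 + 11*n - 6) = (n - 2)*(n - 1)*(n^2 - 5*n + 6) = (n - 2)^2*(n - 1)*(n - 3)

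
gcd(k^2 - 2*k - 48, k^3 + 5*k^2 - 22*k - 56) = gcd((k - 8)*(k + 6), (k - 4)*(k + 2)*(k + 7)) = 1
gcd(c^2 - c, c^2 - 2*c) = c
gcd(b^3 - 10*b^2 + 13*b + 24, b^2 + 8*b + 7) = b + 1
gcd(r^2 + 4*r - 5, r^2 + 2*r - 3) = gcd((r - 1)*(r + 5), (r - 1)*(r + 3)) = r - 1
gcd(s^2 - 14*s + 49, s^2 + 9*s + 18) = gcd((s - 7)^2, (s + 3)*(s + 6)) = 1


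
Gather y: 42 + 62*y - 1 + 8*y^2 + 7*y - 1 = 8*y^2 + 69*y + 40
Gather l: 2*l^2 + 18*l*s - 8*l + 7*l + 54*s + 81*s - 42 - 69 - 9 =2*l^2 + l*(18*s - 1) + 135*s - 120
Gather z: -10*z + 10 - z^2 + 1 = -z^2 - 10*z + 11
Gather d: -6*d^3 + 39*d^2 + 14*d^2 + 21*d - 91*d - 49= -6*d^3 + 53*d^2 - 70*d - 49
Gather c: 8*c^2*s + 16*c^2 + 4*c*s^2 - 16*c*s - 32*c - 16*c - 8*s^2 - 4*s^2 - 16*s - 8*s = c^2*(8*s + 16) + c*(4*s^2 - 16*s - 48) - 12*s^2 - 24*s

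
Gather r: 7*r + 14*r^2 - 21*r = 14*r^2 - 14*r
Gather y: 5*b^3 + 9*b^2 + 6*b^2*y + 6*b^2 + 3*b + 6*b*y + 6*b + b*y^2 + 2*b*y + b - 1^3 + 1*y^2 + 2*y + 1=5*b^3 + 15*b^2 + 10*b + y^2*(b + 1) + y*(6*b^2 + 8*b + 2)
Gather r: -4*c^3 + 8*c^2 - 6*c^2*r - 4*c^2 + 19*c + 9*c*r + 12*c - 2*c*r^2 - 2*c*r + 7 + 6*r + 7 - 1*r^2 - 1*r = -4*c^3 + 4*c^2 + 31*c + r^2*(-2*c - 1) + r*(-6*c^2 + 7*c + 5) + 14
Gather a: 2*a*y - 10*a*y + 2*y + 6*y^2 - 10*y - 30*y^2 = -8*a*y - 24*y^2 - 8*y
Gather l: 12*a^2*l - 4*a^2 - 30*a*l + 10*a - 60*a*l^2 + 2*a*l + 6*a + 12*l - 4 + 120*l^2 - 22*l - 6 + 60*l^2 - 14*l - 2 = -4*a^2 + 16*a + l^2*(180 - 60*a) + l*(12*a^2 - 28*a - 24) - 12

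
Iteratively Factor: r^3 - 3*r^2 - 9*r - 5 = (r + 1)*(r^2 - 4*r - 5) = (r + 1)^2*(r - 5)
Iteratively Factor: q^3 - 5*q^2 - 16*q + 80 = (q - 4)*(q^2 - q - 20) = (q - 4)*(q + 4)*(q - 5)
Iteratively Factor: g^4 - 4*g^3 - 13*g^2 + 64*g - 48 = (g - 1)*(g^3 - 3*g^2 - 16*g + 48) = (g - 1)*(g + 4)*(g^2 - 7*g + 12) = (g - 3)*(g - 1)*(g + 4)*(g - 4)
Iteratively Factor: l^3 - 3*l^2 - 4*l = (l + 1)*(l^2 - 4*l) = l*(l + 1)*(l - 4)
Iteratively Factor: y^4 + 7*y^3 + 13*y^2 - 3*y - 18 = (y + 2)*(y^3 + 5*y^2 + 3*y - 9) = (y + 2)*(y + 3)*(y^2 + 2*y - 3) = (y + 2)*(y + 3)^2*(y - 1)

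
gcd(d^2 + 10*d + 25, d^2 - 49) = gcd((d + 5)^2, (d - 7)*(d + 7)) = 1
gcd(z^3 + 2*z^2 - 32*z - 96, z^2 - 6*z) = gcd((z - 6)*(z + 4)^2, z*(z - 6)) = z - 6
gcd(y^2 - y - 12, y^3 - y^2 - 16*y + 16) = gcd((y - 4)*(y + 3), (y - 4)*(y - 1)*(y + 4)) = y - 4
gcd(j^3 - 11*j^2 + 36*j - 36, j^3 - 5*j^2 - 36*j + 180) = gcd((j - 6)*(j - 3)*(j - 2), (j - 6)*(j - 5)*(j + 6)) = j - 6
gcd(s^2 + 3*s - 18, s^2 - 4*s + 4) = 1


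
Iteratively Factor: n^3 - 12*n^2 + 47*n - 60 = (n - 3)*(n^2 - 9*n + 20) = (n - 5)*(n - 3)*(n - 4)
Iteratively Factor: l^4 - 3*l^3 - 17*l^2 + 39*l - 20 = (l - 5)*(l^3 + 2*l^2 - 7*l + 4) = (l - 5)*(l + 4)*(l^2 - 2*l + 1) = (l - 5)*(l - 1)*(l + 4)*(l - 1)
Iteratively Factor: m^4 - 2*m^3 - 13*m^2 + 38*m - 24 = (m - 2)*(m^3 - 13*m + 12) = (m - 3)*(m - 2)*(m^2 + 3*m - 4) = (m - 3)*(m - 2)*(m + 4)*(m - 1)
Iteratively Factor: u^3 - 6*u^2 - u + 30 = (u + 2)*(u^2 - 8*u + 15) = (u - 3)*(u + 2)*(u - 5)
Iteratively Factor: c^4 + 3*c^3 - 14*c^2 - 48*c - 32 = (c - 4)*(c^3 + 7*c^2 + 14*c + 8) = (c - 4)*(c + 4)*(c^2 + 3*c + 2) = (c - 4)*(c + 2)*(c + 4)*(c + 1)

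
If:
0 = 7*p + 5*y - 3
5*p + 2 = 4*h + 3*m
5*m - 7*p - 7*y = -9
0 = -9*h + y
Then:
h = 271/1643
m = -996/1643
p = -1038/1643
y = 2439/1643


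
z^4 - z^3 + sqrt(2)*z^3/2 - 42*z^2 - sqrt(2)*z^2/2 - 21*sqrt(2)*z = z*(z - 7)*(z + 6)*(z + sqrt(2)/2)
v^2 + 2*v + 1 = (v + 1)^2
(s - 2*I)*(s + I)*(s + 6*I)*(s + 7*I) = s^4 + 12*I*s^3 - 27*s^2 + 68*I*s - 84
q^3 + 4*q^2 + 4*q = q*(q + 2)^2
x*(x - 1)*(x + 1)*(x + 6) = x^4 + 6*x^3 - x^2 - 6*x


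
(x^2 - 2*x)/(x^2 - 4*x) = (x - 2)/(x - 4)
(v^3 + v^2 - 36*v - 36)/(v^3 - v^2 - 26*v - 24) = (v + 6)/(v + 4)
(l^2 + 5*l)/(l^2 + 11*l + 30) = l/(l + 6)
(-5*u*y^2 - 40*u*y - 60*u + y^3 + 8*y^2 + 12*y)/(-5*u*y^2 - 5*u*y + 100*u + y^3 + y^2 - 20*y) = (y^2 + 8*y + 12)/(y^2 + y - 20)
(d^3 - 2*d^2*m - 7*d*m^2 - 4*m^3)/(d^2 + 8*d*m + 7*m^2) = (d^2 - 3*d*m - 4*m^2)/(d + 7*m)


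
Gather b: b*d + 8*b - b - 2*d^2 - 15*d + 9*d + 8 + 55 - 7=b*(d + 7) - 2*d^2 - 6*d + 56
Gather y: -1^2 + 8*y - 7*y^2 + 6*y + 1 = -7*y^2 + 14*y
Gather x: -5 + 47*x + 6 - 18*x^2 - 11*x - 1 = -18*x^2 + 36*x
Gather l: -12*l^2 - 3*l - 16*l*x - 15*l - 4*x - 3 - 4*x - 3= -12*l^2 + l*(-16*x - 18) - 8*x - 6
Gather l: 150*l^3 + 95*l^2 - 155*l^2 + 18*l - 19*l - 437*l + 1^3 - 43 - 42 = 150*l^3 - 60*l^2 - 438*l - 84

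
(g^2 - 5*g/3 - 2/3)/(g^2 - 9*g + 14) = (g + 1/3)/(g - 7)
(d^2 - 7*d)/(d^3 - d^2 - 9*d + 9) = d*(d - 7)/(d^3 - d^2 - 9*d + 9)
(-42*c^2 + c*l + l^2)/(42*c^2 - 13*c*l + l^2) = (-7*c - l)/(7*c - l)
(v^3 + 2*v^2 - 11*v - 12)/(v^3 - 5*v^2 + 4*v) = (v^3 + 2*v^2 - 11*v - 12)/(v*(v^2 - 5*v + 4))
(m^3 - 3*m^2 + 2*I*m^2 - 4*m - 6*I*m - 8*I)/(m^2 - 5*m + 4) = (m^2 + m*(1 + 2*I) + 2*I)/(m - 1)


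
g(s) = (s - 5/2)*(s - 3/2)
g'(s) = 2*s - 4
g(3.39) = 1.68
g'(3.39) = 2.78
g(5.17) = 9.80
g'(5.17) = 6.34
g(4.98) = 8.63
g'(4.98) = 5.96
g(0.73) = 1.36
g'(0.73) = -2.54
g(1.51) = -0.01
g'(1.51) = -0.98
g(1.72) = -0.17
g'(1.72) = -0.56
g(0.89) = 0.98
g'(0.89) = -2.22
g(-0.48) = 5.90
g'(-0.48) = -4.96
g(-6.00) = 63.75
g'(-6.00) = -16.00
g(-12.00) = 195.75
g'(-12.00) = -28.00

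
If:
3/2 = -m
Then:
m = -3/2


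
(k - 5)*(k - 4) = k^2 - 9*k + 20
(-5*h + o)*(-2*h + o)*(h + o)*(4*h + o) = 40*h^4 + 22*h^3*o - 21*h^2*o^2 - 2*h*o^3 + o^4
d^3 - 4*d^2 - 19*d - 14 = (d - 7)*(d + 1)*(d + 2)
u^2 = u^2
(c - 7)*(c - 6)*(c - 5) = c^3 - 18*c^2 + 107*c - 210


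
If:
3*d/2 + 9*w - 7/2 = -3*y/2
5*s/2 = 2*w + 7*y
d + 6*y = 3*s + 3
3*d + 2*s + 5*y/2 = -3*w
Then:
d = 379/221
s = -100/51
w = 3/13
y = -508/663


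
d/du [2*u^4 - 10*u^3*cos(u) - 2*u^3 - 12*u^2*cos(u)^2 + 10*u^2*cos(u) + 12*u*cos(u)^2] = 10*u^3*sin(u) + 8*u^3 - 10*u^2*sin(u) + 12*u^2*sin(2*u) - 30*u^2*cos(u) - 6*u^2 - 12*sqrt(2)*u*sin(2*u + pi/4) + 20*u*cos(u) - 12*u + 6*cos(2*u) + 6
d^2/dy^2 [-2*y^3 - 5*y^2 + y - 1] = -12*y - 10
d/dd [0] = 0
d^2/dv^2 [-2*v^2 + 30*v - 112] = -4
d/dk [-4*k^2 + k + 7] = 1 - 8*k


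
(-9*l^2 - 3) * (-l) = 9*l^3 + 3*l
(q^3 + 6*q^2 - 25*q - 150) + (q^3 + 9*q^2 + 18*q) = 2*q^3 + 15*q^2 - 7*q - 150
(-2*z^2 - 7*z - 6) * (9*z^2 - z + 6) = -18*z^4 - 61*z^3 - 59*z^2 - 36*z - 36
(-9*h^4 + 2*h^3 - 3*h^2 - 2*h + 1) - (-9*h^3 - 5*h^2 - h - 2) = -9*h^4 + 11*h^3 + 2*h^2 - h + 3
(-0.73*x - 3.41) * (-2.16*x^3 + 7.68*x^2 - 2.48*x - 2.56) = 1.5768*x^4 + 1.7592*x^3 - 24.3784*x^2 + 10.3256*x + 8.7296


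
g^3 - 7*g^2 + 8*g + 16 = (g - 4)^2*(g + 1)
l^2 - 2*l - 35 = (l - 7)*(l + 5)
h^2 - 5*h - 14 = (h - 7)*(h + 2)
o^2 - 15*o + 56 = (o - 8)*(o - 7)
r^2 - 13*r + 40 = (r - 8)*(r - 5)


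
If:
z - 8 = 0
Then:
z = 8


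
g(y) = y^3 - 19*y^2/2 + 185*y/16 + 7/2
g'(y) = 3*y^2 - 19*y + 185/16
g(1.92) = -2.24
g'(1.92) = -13.86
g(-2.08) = -70.65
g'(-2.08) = 64.06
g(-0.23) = 0.33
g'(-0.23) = 16.09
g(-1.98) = -64.40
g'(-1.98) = 60.94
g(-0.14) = 1.69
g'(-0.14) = 14.28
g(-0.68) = -9.07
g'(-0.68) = 25.87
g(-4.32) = -304.36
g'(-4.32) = 149.63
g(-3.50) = -196.22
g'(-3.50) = 114.81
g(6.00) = -53.12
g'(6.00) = 5.56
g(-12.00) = -3231.25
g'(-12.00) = 671.56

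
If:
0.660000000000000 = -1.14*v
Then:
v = -0.58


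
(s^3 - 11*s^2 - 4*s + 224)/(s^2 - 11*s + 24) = (s^2 - 3*s - 28)/(s - 3)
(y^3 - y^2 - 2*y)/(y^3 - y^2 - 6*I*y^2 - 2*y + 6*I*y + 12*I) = y/(y - 6*I)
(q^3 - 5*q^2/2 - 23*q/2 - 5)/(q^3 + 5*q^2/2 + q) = (q - 5)/q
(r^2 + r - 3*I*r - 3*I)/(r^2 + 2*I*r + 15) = (r + 1)/(r + 5*I)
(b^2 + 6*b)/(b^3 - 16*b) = (b + 6)/(b^2 - 16)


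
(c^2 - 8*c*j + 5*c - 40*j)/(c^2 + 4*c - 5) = (c - 8*j)/(c - 1)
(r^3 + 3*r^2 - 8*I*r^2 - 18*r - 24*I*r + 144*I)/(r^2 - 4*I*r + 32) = (r^2 + 3*r - 18)/(r + 4*I)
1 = 1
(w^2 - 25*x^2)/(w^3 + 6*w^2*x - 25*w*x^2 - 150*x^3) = 1/(w + 6*x)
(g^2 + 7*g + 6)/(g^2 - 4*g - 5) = (g + 6)/(g - 5)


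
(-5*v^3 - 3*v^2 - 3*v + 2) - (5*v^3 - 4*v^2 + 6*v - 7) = -10*v^3 + v^2 - 9*v + 9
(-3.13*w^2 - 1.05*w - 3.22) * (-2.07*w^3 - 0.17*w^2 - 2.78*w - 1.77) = 6.4791*w^5 + 2.7056*w^4 + 15.5453*w^3 + 9.0065*w^2 + 10.8101*w + 5.6994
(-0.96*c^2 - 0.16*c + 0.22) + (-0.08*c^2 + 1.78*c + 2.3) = -1.04*c^2 + 1.62*c + 2.52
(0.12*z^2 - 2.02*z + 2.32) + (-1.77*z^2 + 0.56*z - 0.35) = -1.65*z^2 - 1.46*z + 1.97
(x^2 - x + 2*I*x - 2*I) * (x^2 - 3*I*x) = x^4 - x^3 - I*x^3 + 6*x^2 + I*x^2 - 6*x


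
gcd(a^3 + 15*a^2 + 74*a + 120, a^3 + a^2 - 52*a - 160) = a^2 + 9*a + 20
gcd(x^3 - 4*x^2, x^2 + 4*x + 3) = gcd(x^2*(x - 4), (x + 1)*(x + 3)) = 1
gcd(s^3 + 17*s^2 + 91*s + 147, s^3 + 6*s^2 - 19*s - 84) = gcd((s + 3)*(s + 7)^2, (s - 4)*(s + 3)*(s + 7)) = s^2 + 10*s + 21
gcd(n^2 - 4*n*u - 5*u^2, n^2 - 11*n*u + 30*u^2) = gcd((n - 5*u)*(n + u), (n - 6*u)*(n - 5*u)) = -n + 5*u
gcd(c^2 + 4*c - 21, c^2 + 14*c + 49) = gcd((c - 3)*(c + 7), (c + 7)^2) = c + 7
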